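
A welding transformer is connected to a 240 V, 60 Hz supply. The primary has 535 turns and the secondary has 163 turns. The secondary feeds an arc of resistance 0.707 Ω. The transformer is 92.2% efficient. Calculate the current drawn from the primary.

V_s = 240 × 163/535 = 73.121 V.
I_s = V_s/R = 73.121/0.707 = 103.43 A.
P_out = V_s I_s = 73.121 × 103.43 = 7562.6 W.
P_in = P_out/η = 7562.6/0.922 = 8202.4 W.
I_p = P_in/V_p = 8202.4/240 = 34.2 A.

I_p ≈ 34.2 A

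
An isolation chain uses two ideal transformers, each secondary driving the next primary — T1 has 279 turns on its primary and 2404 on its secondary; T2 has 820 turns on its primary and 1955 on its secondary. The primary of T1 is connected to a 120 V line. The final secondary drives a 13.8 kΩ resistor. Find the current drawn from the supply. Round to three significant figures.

I_supply ≈ 3.67 A

Secondary of T1: V = 120.00 × 2404/279 = 1034.0 V.
Secondary of T2: V = 1034.0 × 1955/820 = 2465.2 V.
I_load = 2465.2/13800 = 0.17863 A, so P_out = 2465.2 × 0.17863 = 440.36 W.
All ideal ⇒ P_in = P_out, so I_supply = 440.36/120 = 3.67 A.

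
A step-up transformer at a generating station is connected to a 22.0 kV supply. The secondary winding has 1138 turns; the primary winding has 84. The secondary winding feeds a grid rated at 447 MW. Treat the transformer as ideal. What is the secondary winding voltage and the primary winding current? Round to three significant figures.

V_s = V_p × N_s/N_p = 22000 × 1138/84 = 298050 V.
I_s = P/V_s = 4.47×10^8/298050 = 1499.8 A.
I_p = I_s × N_s/N_p = 1499.8 × 1138/84 = 20300 A.

V_s ≈ 298000 V, I_p ≈ 20300 A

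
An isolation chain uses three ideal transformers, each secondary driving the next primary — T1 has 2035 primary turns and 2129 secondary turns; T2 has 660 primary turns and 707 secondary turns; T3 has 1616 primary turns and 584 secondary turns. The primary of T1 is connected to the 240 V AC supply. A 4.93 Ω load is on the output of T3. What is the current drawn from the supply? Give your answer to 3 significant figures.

After T1: V = 240.00 × 2129/2035 = 251.09 V.
After T2: V = 251.09 × 707/660 = 268.97 V.
After T3: V = 268.97 × 584/1616 = 97.201 V.
I_load = 97.201/4.93 = 19.716 A, so P_out = 97.201 × 19.716 = 1916.4 W.
All ideal ⇒ P_in = P_out, so I_supply = 1916.4/240 = 7.99 A.

I_supply ≈ 7.99 A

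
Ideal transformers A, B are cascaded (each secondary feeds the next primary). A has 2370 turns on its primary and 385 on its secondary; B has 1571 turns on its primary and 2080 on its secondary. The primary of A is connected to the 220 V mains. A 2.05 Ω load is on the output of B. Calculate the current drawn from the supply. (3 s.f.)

Secondary of A: V = 220.00 × 385/2370 = 35.738 V.
Secondary of B: V = 35.738 × 2080/1571 = 47.318 V.
I_load = 47.318/2.05 = 23.082 A, so P_out = 47.318 × 23.082 = 1092.2 W.
All ideal ⇒ P_in = P_out, so I_supply = 1092.2/220 = 4.96 A.

I_supply ≈ 4.96 A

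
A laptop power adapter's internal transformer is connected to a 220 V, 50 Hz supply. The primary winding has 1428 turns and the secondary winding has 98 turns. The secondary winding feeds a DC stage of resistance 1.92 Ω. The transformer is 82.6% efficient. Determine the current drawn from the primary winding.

I_p ≈ 0.653 A

V_s = 220 × 98/1428 = 15.098 V.
I_s = V_s/R = 15.098/1.92 = 7.8636 A.
P_out = V_s I_s = 15.098 × 7.8636 = 118.72 W.
P_in = P_out/η = 118.72/0.826 = 143.73 W.
I_p = P_in/V_p = 143.73/220 = 0.653 A.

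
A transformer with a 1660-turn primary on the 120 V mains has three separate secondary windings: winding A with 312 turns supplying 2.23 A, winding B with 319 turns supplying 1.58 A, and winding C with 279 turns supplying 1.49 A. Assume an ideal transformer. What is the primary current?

V_A = 120 × 312/1660 = 22.554 V; V_B = 120 × 319/1660 = 23.060 V; V_C = 120 × 279/1660 = 20.169 V.
P_out = V_A I_A + V_B I_B + V_C I_C = 22.554×2.23 + 23.060×1.58 + 20.169×1.49 = 50.296 + 36.435 + 30.051 = 116.78 W.
Ideal ⇒ P_in = P_out, so I_p = P_out/V_p = 116.78/120 = 0.973 A.

I_p ≈ 0.973 A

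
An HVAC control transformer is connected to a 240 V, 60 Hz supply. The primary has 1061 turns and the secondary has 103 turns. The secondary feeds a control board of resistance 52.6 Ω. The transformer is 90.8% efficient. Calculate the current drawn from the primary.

I_p ≈ 0.0474 A

V_s = 240 × 103/1061 = 23.299 V.
I_s = V_s/R = 23.299/52.6 = 0.44294 A.
P_out = V_s I_s = 23.299 × 0.44294 = 10.320 W.
P_in = P_out/η = 10.320/0.908 = 11.366 W.
I_p = P_in/V_p = 11.366/240 = 0.0474 A.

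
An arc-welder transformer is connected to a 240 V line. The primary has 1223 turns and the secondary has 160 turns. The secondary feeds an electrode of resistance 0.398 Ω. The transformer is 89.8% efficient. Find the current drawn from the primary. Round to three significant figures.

V_s = 240 × 160/1223 = 31.398 V.
I_s = V_s/R = 31.398/0.398 = 78.890 A.
P_out = V_s I_s = 31.398 × 78.890 = 2477.0 W.
P_in = P_out/η = 2477.0/0.898 = 2758.4 W.
I_p = P_in/V_p = 2758.4/240 = 11.5 A.

I_p ≈ 11.5 A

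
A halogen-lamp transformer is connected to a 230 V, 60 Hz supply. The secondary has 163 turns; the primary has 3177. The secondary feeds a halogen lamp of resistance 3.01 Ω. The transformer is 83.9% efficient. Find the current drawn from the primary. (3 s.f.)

I_p ≈ 0.240 A

V_s = 230 × 163/3177 = 11.800 V.
I_s = V_s/R = 11.800/3.01 = 3.9204 A.
P_out = V_s I_s = 11.800 × 3.9204 = 46.263 W.
P_in = P_out/η = 46.263/0.839 = 55.140 W.
I_p = P_in/V_p = 55.140/230 = 0.240 A.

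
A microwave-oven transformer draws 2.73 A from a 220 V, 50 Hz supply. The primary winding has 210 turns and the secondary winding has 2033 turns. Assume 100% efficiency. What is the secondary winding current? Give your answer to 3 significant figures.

I_s/I_p = N_p/N_s, so I_s = 2.73 × 210/2033 = 0.282 A.

I_s ≈ 0.282 A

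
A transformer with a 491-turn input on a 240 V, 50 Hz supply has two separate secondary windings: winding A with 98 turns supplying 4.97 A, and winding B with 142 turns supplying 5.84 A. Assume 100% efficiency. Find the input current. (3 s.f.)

V_A = 240 × 98/491 = 47.902 V; V_B = 240 × 142/491 = 69.409 V.
P_out = V_A I_A + V_B I_B = 47.902×4.97 + 69.409×5.84 = 238.07 + 405.35 = 643.42 W.
Ideal ⇒ P_in = P_out, so I_in = P_out/V_in = 643.42/240 = 2.68 A.

I_in ≈ 2.68 A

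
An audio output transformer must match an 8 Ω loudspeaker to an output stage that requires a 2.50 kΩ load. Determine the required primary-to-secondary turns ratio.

Z_p/Z_s = (N_p/N_s)², so N_p/N_s = √(2500/8) = √312 = 17.7.

N_p/N_s ≈ 17.7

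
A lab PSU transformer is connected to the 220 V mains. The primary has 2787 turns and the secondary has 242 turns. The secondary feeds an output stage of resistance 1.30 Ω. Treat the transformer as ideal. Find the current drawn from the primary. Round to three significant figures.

V_s = V_p × N_s/N_p = 220 × 242/2787 = 19.103 V.
I_s = V_s/R = 19.103/1.30 = 14.695 A.
For an ideal transformer I_p N_p = I_s N_s, so I_p = 14.695 × 242/2787 = 1.28 A.

I_p ≈ 1.28 A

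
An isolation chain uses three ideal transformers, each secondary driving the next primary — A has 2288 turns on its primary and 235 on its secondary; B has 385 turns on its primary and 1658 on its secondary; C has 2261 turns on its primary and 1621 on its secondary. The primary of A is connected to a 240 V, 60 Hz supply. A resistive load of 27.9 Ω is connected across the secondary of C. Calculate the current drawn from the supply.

I_supply ≈ 0.865 A

Secondary of A: V = 240.00 × 235/2288 = 24.650 V.
Secondary of B: V = 24.650 × 1658/385 = 106.16 V.
Secondary of C: V = 106.16 × 1621/2261 = 76.108 V.
I_load = 76.108/27.9 = 2.7279 A, so P_out = 76.108 × 2.7279 = 207.61 W.
All ideal ⇒ P_in = P_out, so I_supply = 207.61/240 = 0.865 A.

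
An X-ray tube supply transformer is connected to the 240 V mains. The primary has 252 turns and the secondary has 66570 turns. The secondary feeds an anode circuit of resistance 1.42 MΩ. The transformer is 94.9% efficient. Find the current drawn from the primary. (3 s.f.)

I_p ≈ 12.4 A

V_s = 240 × 66570/252 = 63400 V.
I_s = V_s/R = 63400/(1.42×10^6) = 0.044648 A.
P_out = V_s I_s = 63400 × 0.044648 = 2830.7 W.
P_in = P_out/η = 2830.7/0.949 = 2982.8 W.
I_p = P_in/V_p = 2982.8/240 = 12.4 A.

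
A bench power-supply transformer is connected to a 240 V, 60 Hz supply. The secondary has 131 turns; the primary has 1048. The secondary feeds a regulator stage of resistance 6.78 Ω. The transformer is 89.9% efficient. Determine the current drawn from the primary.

V_s = 240 × 131/1048 = 30.000 V.
I_s = V_s/R = 30.000/6.78 = 4.4248 A.
P_out = V_s I_s = 30.000 × 4.4248 = 132.74 W.
P_in = P_out/η = 132.74/0.899 = 147.66 W.
I_p = P_in/V_p = 147.66/240 = 0.615 A.

I_p ≈ 0.615 A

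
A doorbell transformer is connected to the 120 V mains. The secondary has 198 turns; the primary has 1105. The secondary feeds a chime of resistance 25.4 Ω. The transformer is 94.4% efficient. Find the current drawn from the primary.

I_p ≈ 0.161 A

V_s = 120 × 198/1105 = 21.502 V.
I_s = V_s/R = 21.502/25.4 = 0.84655 A.
P_out = V_s I_s = 21.502 × 0.84655 = 18.203 W.
P_in = P_out/η = 18.203/0.944 = 19.282 W.
I_p = P_in/V_p = 19.282/120 = 0.161 A.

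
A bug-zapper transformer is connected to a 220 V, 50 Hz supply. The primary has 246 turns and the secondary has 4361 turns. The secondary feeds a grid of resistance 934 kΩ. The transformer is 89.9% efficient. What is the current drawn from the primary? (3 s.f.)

V_s = 220 × 4361/246 = 3900.1 V.
I_s = V_s/R = 3900.1/934000 = 0.0041757 A.
P_out = V_s I_s = 3900.1 × 0.0041757 = 16.285 W.
P_in = P_out/η = 16.285/0.899 = 18.115 W.
I_p = P_in/V_p = 18.115/220 = 0.0823 A.

I_p ≈ 0.0823 A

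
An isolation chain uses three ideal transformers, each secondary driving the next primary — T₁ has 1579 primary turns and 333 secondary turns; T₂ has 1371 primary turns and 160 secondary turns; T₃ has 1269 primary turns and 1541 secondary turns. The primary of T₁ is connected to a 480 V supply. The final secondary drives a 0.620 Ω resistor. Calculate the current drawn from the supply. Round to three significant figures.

I_supply ≈ 0.692 A

After T₁: V = 480.00 × 333/1579 = 101.23 V.
After T₂: V = 101.23 × 160/1371 = 11.814 V.
After T₃: V = 11.814 × 1541/1269 = 14.346 V.
I_load = 14.346/0.620 = 23.138 A, so P_out = 14.346 × 23.138 = 331.94 W.
All ideal ⇒ P_in = P_out, so I_supply = 331.94/480 = 0.692 A.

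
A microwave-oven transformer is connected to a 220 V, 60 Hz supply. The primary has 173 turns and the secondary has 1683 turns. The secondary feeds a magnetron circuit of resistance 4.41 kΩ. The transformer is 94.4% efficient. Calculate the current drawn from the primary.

V_s = 220 × 1683/173 = 2140.2 V.
I_s = V_s/R = 2140.2/4410 = 0.48531 A.
P_out = V_s I_s = 2140.2 × 0.48531 = 1038.7 W.
P_in = P_out/η = 1038.7/0.944 = 1100.3 W.
I_p = P_in/V_p = 1100.3/220 = 5.00 A.

I_p ≈ 5.00 A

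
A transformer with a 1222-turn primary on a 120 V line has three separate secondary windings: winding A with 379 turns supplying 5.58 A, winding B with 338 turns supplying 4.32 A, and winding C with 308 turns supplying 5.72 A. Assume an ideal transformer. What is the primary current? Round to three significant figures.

V_A = 120 × 379/1222 = 37.218 V; V_B = 120 × 338/1222 = 33.191 V; V_C = 120 × 308/1222 = 30.245 V.
P_out = V_A I_A + V_B I_B + V_C I_C = 37.218×5.58 + 33.191×4.32 + 30.245×5.72 = 207.67 + 143.39 + 173.00 = 524.07 W.
Ideal ⇒ P_in = P_out, so I_p = P_out/V_p = 524.07/120 = 4.37 A.

I_p ≈ 4.37 A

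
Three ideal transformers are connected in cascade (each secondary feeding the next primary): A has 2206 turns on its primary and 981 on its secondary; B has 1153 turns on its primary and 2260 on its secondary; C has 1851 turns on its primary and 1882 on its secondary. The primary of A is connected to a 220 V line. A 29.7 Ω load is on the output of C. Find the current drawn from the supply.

After A: V = 220.00 × 981/2206 = 97.833 V.
After B: V = 97.833 × 2260/1153 = 191.76 V.
After C: V = 191.76 × 1882/1851 = 194.97 V.
I_load = 194.97/29.7 = 6.5648 A, so P_out = 194.97 × 6.5648 = 1280.0 W.
All ideal ⇒ P_in = P_out, so I_supply = 1280.0/220 = 5.82 A.

I_supply ≈ 5.82 A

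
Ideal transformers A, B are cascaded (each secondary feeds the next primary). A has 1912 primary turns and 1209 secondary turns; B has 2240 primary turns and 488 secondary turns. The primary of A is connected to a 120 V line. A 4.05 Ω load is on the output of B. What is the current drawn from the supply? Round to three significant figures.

Secondary of A: V = 120.00 × 1209/1912 = 75.879 V.
Secondary of B: V = 75.879 × 488/2240 = 16.531 V.
I_load = 16.531/4.05 = 4.0817 A, so P_out = 16.531 × 4.0817 = 67.473 W.
All ideal ⇒ P_in = P_out, so I_supply = 67.473/120 = 0.562 A.

I_supply ≈ 0.562 A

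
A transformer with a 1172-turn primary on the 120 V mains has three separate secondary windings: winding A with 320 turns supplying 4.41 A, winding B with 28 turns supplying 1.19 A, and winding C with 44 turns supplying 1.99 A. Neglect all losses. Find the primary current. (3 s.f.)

V_A = 120 × 320/1172 = 32.765 V; V_B = 120 × 28/1172 = 2.8669 V; V_C = 120 × 44/1172 = 4.5051 V.
P_out = V_A I_A + V_B I_B + V_C I_C = 32.765×4.41 + 2.8669×1.19 + 4.5051×1.99 = 144.49 + 3.4116 + 8.9652 = 156.87 W.
Ideal ⇒ P_in = P_out, so I_p = P_out/V_p = 156.87/120 = 1.31 A.

I_p ≈ 1.31 A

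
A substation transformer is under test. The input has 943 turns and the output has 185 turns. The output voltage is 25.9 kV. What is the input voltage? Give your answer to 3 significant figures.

V_in/V_out = N_in/N_out, so V_in = 25900 × 943/185 = 132000 V.

V_in ≈ 132000 V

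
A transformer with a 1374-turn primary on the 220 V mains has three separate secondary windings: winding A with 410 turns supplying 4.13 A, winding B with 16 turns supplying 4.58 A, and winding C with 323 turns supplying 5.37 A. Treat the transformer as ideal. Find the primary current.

V_A = 220 × 410/1374 = 65.648 V; V_B = 220 × 16/1374 = 2.5619 V; V_C = 220 × 323/1374 = 51.718 V.
P_out = V_A I_A + V_B I_B + V_C I_C = 65.648×4.13 + 2.5619×4.58 + 51.718×5.37 = 271.13 + 11.733 + 277.72 = 560.58 W.
Ideal ⇒ P_in = P_out, so I_p = P_out/V_p = 560.58/220 = 2.55 A.

I_p ≈ 2.55 A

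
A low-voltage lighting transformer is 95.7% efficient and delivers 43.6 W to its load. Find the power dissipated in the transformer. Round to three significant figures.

P_in = P_out/η = 43.6/0.957 = 45.5590 W.
P_loss = P_in − P_out = 45.5590 − 43.6 = 1.96 W.

P_loss ≈ 1.96 W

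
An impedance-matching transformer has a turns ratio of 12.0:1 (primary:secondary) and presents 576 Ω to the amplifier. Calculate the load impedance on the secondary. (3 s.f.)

Z_s ≈ 4.00 Ω

Z_s = Z_p/(N_p/N_s)² = 576/12.0² = 4.00 Ω.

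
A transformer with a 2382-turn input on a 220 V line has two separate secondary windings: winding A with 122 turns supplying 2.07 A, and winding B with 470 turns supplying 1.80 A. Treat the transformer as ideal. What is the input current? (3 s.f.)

V_A = 220 × 122/2382 = 11.268 V; V_B = 220 × 470/2382 = 43.409 V.
P_out = V_A I_A + V_B I_B = 11.268×2.07 + 43.409×1.80 = 23.324 + 78.136 = 101.46 W.
Ideal ⇒ P_in = P_out, so I_in = P_out/V_in = 101.46/220 = 0.461 A.

I_in ≈ 0.461 A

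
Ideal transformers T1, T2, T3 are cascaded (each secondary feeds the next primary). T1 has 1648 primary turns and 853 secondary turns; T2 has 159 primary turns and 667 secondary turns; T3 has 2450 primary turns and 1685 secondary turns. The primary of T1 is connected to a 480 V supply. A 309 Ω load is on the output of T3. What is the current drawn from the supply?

Secondary of T1: V = 480.00 × 853/1648 = 248.45 V.
Secondary of T2: V = 248.45 × 667/159 = 1042.2 V.
Secondary of T3: V = 1042.2 × 1685/2450 = 716.80 V.
I_load = 716.80/309 = 2.3197 A, so P_out = 716.80 × 2.3197 = 1662.8 W.
All ideal ⇒ P_in = P_out, so I_supply = 1662.8/480 = 3.46 A.

I_supply ≈ 3.46 A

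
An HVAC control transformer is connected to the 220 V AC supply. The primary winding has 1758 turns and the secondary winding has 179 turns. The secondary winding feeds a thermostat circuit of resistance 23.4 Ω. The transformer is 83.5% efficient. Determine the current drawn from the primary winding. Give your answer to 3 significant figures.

I_p ≈ 0.117 A

V_s = 220 × 179/1758 = 22.400 V.
I_s = V_s/R = 22.400/23.4 = 0.95728 A.
P_out = V_s I_s = 22.400 × 0.95728 = 21.444 W.
P_in = P_out/η = 21.444/0.835 = 25.681 W.
I_p = P_in/V_p = 25.681/220 = 0.117 A.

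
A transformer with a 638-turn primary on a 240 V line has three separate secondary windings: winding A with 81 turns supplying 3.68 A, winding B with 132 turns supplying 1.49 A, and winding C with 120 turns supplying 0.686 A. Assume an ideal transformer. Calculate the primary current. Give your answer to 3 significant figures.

I_p ≈ 0.905 A

V_A = 240 × 81/638 = 30.470 V; V_B = 240 × 132/638 = 49.655 V; V_C = 240 × 120/638 = 45.141 V.
P_out = V_A I_A + V_B I_B + V_C I_C = 30.470×3.68 + 49.655×1.49 + 45.141×0.686 = 112.13 + 73.986 + 30.967 = 217.08 W.
Ideal ⇒ P_in = P_out, so I_p = P_out/V_p = 217.08/240 = 0.905 A.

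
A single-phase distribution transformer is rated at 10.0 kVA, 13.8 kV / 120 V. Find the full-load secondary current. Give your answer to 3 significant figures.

I_s = S/V_s = 10000/120 = 83.3 A.

I_s ≈ 83.3 A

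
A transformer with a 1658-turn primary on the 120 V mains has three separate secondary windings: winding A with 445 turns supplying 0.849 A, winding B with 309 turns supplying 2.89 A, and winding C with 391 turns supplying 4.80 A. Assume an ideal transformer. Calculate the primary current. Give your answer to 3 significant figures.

V_A = 120 × 445/1658 = 32.207 V; V_B = 120 × 309/1658 = 22.364 V; V_C = 120 × 391/1658 = 28.299 V.
P_out = V_A I_A + V_B I_B + V_C I_C = 32.207×0.849 + 22.364×2.89 + 28.299×4.80 = 27.344 + 64.633 + 135.84 = 227.81 W.
Ideal ⇒ P_in = P_out, so I_p = P_out/V_p = 227.81/120 = 1.90 A.

I_p ≈ 1.90 A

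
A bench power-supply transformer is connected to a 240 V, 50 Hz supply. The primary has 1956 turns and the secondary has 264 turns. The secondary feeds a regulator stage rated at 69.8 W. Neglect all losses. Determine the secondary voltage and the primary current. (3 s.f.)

V_s = V_p × N_s/N_p = 240 × 264/1956 = 32.393 V.
I_s = P/V_s = 69.8/32.393 = 2.1548 A.
I_p = I_s × N_s/N_p = 2.1548 × 264/1956 = 0.291 A.

V_s ≈ 32.4 V, I_p ≈ 0.291 A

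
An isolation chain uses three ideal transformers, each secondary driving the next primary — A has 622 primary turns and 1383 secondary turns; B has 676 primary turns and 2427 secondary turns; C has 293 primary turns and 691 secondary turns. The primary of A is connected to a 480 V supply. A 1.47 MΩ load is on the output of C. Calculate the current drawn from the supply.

I_supply ≈ 0.116 A

Secondary of A: V = 480.00 × 1383/622 = 1067.3 V.
Secondary of B: V = 1067.3 × 2427/676 = 3831.7 V.
Secondary of C: V = 3831.7 × 691/293 = 9036.6 V.
I_load = 9036.6/(1.47×10^6) = 0.0061474 A, so P_out = 9036.6 × 0.0061474 = 55.551 W.
All ideal ⇒ P_in = P_out, so I_supply = 55.551/480 = 0.116 A.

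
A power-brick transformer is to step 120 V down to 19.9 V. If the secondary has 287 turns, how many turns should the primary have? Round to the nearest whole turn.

N_p = 1731 turns

N_p/N_s = V_p/V_s, so N_p = 287 × 120/19.9 = 1730.7 ≈ 1731 turns.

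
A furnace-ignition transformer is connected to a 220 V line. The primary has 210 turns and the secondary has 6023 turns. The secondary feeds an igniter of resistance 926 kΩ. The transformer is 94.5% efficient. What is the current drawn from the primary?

V_s = 220 × 6023/210 = 6309.8 V.
I_s = V_s/R = 6309.8/926000 = 0.0068140 A.
P_out = V_s I_s = 6309.8 × 0.0068140 = 42.995 W.
P_in = P_out/η = 42.995/0.945 = 45.498 W.
I_p = P_in/V_p = 45.498/220 = 0.207 A.

I_p ≈ 0.207 A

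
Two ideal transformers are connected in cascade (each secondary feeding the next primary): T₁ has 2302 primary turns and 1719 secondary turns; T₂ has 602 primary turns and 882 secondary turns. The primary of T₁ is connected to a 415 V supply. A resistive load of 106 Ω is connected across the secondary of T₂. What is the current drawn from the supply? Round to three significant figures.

Secondary of T₁: V = 415.00 × 1719/2302 = 309.90 V.
Secondary of T₂: V = 309.90 × 882/602 = 454.04 V.
I_load = 454.04/106 = 4.2834 A, so P_out = 454.04 × 4.2834 = 1944.8 W.
All ideal ⇒ P_in = P_out, so I_supply = 1944.8/415 = 4.69 A.

I_supply ≈ 4.69 A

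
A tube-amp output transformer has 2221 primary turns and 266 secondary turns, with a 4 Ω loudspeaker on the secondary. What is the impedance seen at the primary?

Z_p = (N_p/N_s)² × Z_s = (2221/266)² × 4 = 279 Ω.

Z_p ≈ 279 Ω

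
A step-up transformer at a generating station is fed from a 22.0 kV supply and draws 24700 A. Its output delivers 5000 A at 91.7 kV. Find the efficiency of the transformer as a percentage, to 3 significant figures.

η ≈ 84.4%

P_in = 22000 × 24700 = 5.43400×10^8 W.
P_out = 91700 × 5000 = 4.58500×10^8 W.
η = P_out/P_in = 4.58500×10^8/(5.43400×10^8) = 0.844.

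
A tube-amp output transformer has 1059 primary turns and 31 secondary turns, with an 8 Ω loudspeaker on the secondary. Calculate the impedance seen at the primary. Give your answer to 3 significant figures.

Z_p = (N_p/N_s)² × Z_s = (1059/31)² × 8 = 9340 Ω.

Z_p ≈ 9340 Ω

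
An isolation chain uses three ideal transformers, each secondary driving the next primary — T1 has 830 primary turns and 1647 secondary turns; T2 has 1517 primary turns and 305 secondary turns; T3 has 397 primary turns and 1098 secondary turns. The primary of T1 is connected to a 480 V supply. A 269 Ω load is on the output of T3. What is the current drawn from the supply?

Secondary of T1: V = 480.00 × 1647/830 = 952.48 V.
Secondary of T2: V = 952.48 × 305/1517 = 191.50 V.
Secondary of T3: V = 191.50 × 1098/397 = 529.64 V.
I_load = 529.64/269 = 1.9689 A, so P_out = 529.64 × 1.9689 = 1042.8 W.
All ideal ⇒ P_in = P_out, so I_supply = 1042.8/480 = 2.17 A.

I_supply ≈ 2.17 A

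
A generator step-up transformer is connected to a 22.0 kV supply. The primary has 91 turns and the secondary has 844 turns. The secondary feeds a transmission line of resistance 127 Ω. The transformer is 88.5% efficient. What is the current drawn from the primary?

V_s = 22000 × 844/91 = 204040 V.
I_s = V_s/R = 204040/127 = 1606.6 A.
P_out = V_s I_s = 204040 × 1606.6 = 3.2783×10^8 W.
P_in = P_out/η = 3.2783×10^8/0.885 = 3.7043×10^8 W.
I_p = P_in/V_p = 3.7043×10^8/22000 = 16800 A.

I_p ≈ 16800 A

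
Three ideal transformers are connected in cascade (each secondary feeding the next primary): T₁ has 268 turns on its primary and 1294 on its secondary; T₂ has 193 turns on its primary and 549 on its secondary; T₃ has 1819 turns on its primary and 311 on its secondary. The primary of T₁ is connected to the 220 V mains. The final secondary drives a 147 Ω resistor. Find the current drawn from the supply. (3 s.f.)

I_supply ≈ 8.25 A

After T₁: V = 220.00 × 1294/268 = 1062.2 V.
After T₂: V = 1062.2 × 549/193 = 3021.6 V.
After T₃: V = 3021.6 × 311/1819 = 516.61 V.
I_load = 516.61/147 = 3.5144 A, so P_out = 516.61 × 3.5144 = 1815.6 W.
All ideal ⇒ P_in = P_out, so I_supply = 1815.6/220 = 8.25 A.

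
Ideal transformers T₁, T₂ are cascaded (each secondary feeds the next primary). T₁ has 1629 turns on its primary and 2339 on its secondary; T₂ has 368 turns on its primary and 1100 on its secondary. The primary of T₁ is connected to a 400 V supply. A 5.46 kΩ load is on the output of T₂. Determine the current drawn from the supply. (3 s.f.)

I_supply ≈ 1.35 A

Secondary of T₁: V = 400.00 × 2339/1629 = 574.34 V.
Secondary of T₂: V = 574.34 × 1100/368 = 1716.8 V.
I_load = 1716.8/5460 = 0.31443 A, so P_out = 1716.8 × 0.31443 = 539.80 W.
All ideal ⇒ P_in = P_out, so I_supply = 539.80/400 = 1.35 A.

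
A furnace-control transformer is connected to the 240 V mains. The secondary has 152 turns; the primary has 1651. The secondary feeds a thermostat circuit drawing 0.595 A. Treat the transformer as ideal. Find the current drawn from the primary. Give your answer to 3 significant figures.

For an ideal transformer I_p N_p = I_s N_s, so I_p = 0.595 × 152/1651 = 0.0548 A.

I_p ≈ 0.0548 A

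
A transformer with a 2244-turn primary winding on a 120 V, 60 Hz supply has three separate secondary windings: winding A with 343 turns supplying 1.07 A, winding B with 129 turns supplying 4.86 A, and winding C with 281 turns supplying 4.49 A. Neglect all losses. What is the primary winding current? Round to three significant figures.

V_A = 120 × 343/2244 = 18.342 V; V_B = 120 × 129/2244 = 6.8984 V; V_C = 120 × 281/2244 = 15.027 V.
P_out = V_A I_A + V_B I_B + V_C I_C = 18.342×1.07 + 6.8984×4.86 + 15.027×4.49 = 19.626 + 33.526 + 67.470 = 120.62 W.
Ideal ⇒ P_in = P_out, so I_p = P_out/V_p = 120.62/120 = 1.01 A.

I_p ≈ 1.01 A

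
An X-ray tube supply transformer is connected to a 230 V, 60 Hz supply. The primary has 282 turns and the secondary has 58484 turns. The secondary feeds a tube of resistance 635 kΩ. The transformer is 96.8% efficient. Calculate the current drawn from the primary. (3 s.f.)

I_p ≈ 16.1 A

V_s = 230 × 58484/282 = 47700 V.
I_s = V_s/R = 47700/635000 = 0.075118 A.
P_out = V_s I_s = 47700 × 0.075118 = 3583.1 W.
P_in = P_out/η = 3583.1/0.968 = 3701.5 W.
I_p = P_in/V_p = 3701.5/230 = 16.1 A.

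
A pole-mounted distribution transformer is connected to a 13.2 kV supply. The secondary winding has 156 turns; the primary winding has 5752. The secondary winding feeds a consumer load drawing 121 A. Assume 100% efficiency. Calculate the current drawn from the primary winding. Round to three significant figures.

For an ideal transformer I_p N_p = I_s N_s, so I_p = 121 × 156/5752 = 3.28 A.

I_p ≈ 3.28 A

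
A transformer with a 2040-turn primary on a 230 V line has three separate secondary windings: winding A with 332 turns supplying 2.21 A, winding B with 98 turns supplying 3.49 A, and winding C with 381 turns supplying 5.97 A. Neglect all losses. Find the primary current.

I_p ≈ 1.64 A

V_A = 230 × 332/2040 = 37.431 V; V_B = 230 × 98/2040 = 11.049 V; V_C = 230 × 381/2040 = 42.956 V.
P_out = V_A I_A + V_B I_B + V_C I_C = 37.431×2.21 + 11.049×3.49 + 42.956×5.97 = 82.723 + 38.561 + 256.45 = 377.73 W.
Ideal ⇒ P_in = P_out, so I_p = P_out/V_p = 377.73/230 = 1.64 A.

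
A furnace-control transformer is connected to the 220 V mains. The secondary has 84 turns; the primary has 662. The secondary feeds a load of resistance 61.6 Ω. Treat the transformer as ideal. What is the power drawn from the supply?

P ≈ 12.7 W

V_s = V_p × N_s/N_p = 220 × 84/662 = 27.915 V.
I_s = V_s/R = 27.915/61.6 = 0.45317 A.
I_p = I_s × N_s/N_p = 0.45317 × 84/662 = 0.057502 A.
P = V_p I_p = 220 × 0.057502 = 12.7 W.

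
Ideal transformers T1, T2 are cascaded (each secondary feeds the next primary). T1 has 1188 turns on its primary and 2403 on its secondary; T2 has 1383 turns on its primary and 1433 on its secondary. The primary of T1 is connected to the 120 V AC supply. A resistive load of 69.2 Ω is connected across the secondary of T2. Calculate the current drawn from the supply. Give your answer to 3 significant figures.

I_supply ≈ 7.62 A

After T1: V = 120.00 × 2403/1188 = 242.73 V.
After T2: V = 242.73 × 1433/1383 = 251.50 V.
I_load = 251.50/69.2 = 3.6344 A, so P_out = 251.50 × 3.6344 = 914.07 W.
All ideal ⇒ P_in = P_out, so I_supply = 914.07/120 = 7.62 A.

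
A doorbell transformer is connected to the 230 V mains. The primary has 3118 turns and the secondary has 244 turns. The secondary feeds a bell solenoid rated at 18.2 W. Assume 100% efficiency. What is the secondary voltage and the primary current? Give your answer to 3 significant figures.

V_s ≈ 18.0 V, I_p ≈ 0.0791 A

V_s = V_p × N_s/N_p = 230 × 244/3118 = 17.999 V.
I_s = P/V_s = 18.2/17.999 = 1.0112 A.
I_p = I_s × N_s/N_p = 1.0112 × 244/3118 = 0.0791 A.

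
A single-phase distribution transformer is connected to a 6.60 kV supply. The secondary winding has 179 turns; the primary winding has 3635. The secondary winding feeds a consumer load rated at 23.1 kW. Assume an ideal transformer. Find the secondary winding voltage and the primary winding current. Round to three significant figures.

V_s ≈ 325 V, I_p ≈ 3.50 A

V_s = V_p × N_s/N_p = 6600 × 179/3635 = 325.01 V.
I_s = P/V_s = 23100/325.01 = 71.075 A.
I_p = I_s × N_s/N_p = 71.075 × 179/3635 = 3.50 A.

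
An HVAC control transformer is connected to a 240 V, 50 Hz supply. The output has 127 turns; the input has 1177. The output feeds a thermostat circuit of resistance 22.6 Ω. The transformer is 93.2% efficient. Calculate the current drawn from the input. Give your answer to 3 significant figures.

V_out = 240 × 127/1177 = 25.896 V.
I_out = V_out/R = 25.896/22.6 = 1.1459 A.
P_out = V_out I_out = 25.896 × 1.1459 = 29.673 W.
P_in = P_out/η = 29.673/0.932 = 31.839 W.
I_in = P_in/V_in = 31.839/240 = 0.133 A.

I_in ≈ 0.133 A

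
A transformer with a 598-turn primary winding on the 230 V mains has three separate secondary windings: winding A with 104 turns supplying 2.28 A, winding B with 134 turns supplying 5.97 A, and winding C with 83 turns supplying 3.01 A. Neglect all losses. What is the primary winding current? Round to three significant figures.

V_A = 230 × 104/598 = 40.000 V; V_B = 230 × 134/598 = 51.538 V; V_C = 230 × 83/598 = 31.923 V.
P_out = V_A I_A + V_B I_B + V_C I_C = 40.000×2.28 + 51.538×5.97 + 31.923×3.01 = 91.200 + 307.68 + 96.088 = 494.97 W.
Ideal ⇒ P_in = P_out, so I_p = P_out/V_p = 494.97/230 = 2.15 A.

I_p ≈ 2.15 A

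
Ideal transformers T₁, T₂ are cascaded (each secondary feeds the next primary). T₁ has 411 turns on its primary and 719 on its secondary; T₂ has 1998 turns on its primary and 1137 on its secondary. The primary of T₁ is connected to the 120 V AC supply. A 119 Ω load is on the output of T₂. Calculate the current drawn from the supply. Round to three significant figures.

Secondary of T₁: V = 120.00 × 719/411 = 209.93 V.
Secondary of T₂: V = 209.93 × 1137/1998 = 119.46 V.
I_load = 119.46/119 = 1.0039 A, so P_out = 119.46 × 1.0039 = 119.93 W.
All ideal ⇒ P_in = P_out, so I_supply = 119.93/120 = 0.999 A.

I_supply ≈ 0.999 A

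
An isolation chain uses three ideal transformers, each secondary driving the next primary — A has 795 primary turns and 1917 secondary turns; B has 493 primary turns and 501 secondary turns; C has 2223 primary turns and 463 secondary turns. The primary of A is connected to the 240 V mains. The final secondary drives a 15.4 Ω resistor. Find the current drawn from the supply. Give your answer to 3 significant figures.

I_supply ≈ 4.06 A

Secondary of A: V = 240.00 × 1917/795 = 578.72 V.
Secondary of B: V = 578.72 × 501/493 = 588.11 V.
Secondary of C: V = 588.11 × 463/2223 = 122.49 V.
I_load = 122.49/15.4 = 7.9539 A, so P_out = 122.49 × 7.9539 = 974.26 W.
All ideal ⇒ P_in = P_out, so I_supply = 974.26/240 = 4.06 A.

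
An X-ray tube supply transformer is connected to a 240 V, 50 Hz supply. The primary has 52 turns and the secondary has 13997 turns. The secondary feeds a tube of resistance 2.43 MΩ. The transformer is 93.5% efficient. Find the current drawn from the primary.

V_s = 240 × 13997/52 = 64602 V.
I_s = V_s/R = 64602/(2.43×10^6) = 0.026585 A.
P_out = V_s I_s = 64602 × 0.026585 = 1717.4 W.
P_in = P_out/η = 1717.4/0.935 = 1836.8 W.
I_p = P_in/V_p = 1836.8/240 = 7.65 A.

I_p ≈ 7.65 A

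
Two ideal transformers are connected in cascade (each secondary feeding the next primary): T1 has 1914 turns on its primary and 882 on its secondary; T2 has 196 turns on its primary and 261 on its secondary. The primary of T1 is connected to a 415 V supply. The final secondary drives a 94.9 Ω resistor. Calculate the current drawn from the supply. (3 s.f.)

I_supply ≈ 1.65 A

After T1: V = 415.00 × 882/1914 = 191.24 V.
After T2: V = 191.24 × 261/196 = 254.66 V.
I_load = 254.66/94.9 = 2.6834 A, so P_out = 254.66 × 2.6834 = 683.36 W.
All ideal ⇒ P_in = P_out, so I_supply = 683.36/415 = 1.65 A.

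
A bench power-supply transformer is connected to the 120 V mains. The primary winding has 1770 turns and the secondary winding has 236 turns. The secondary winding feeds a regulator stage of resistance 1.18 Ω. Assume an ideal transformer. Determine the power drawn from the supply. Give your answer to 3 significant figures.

V_s = V_p × N_s/N_p = 120 × 236/1770 = 16.000 V.
I_s = V_s/R = 16.000/1.18 = 13.559 A.
I_p = I_s × N_s/N_p = 13.559 × 236/1770 = 1.8079 A.
P = V_p I_p = 120 × 1.8079 = 217 W.

P ≈ 217 W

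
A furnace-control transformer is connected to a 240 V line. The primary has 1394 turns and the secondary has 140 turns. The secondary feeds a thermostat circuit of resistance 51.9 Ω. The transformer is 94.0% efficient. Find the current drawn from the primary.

I_p ≈ 0.0496 A

V_s = 240 × 140/1394 = 24.103 V.
I_s = V_s/R = 24.103/51.9 = 0.46442 A.
P_out = V_s I_s = 24.103 × 0.46442 = 11.194 W.
P_in = P_out/η = 11.194/0.940 = 11.909 W.
I_p = P_in/V_p = 11.909/240 = 0.0496 A.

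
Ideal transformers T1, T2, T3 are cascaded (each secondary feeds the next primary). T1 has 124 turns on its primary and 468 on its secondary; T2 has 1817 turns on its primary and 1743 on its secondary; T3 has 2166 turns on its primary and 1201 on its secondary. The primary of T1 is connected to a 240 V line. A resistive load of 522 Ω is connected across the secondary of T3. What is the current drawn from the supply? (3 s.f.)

Secondary of T1: V = 240.00 × 468/124 = 905.81 V.
Secondary of T2: V = 905.81 × 1743/1817 = 868.92 V.
Secondary of T3: V = 868.92 × 1201/2166 = 481.80 V.
I_load = 481.80/522 = 0.92298 A, so P_out = 481.80 × 0.92298 = 444.69 W.
All ideal ⇒ P_in = P_out, so I_supply = 444.69/240 = 1.85 A.

I_supply ≈ 1.85 A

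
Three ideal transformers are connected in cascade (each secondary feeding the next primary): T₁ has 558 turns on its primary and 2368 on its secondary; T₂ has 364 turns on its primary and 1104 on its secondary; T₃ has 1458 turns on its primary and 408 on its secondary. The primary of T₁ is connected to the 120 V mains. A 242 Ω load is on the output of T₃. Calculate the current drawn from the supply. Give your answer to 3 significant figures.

After T₁: V = 120.00 × 2368/558 = 509.25 V.
After T₂: V = 509.25 × 1104/364 = 1544.5 V.
After T₃: V = 1544.5 × 408/1458 = 432.21 V.
I_load = 432.21/242 = 1.7860 A, so P_out = 432.21 × 1.7860 = 771.94 W.
All ideal ⇒ P_in = P_out, so I_supply = 771.94/120 = 6.43 A.

I_supply ≈ 6.43 A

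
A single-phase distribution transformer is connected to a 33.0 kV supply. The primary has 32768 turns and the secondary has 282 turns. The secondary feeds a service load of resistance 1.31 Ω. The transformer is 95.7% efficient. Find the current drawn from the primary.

V_s = 33000 × 282/32768 = 284.00 V.
I_s = V_s/R = 284.00/1.31 = 216.79 A.
P_out = V_s I_s = 284.00 × 216.79 = 61568 W.
P_in = P_out/η = 61568/0.957 = 64334 W.
I_p = P_in/V_p = 64334/33000 = 1.95 A.

I_p ≈ 1.95 A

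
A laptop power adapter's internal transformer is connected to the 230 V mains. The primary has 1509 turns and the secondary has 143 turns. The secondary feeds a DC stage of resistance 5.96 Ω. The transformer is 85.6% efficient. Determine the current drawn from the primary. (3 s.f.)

V_s = 230 × 143/1509 = 21.796 V.
I_s = V_s/R = 21.796/5.96 = 3.6570 A.
P_out = V_s I_s = 21.796 × 3.6570 = 79.708 W.
P_in = P_out/η = 79.708/0.856 = 93.117 W.
I_p = P_in/V_p = 93.117/230 = 0.405 A.

I_p ≈ 0.405 A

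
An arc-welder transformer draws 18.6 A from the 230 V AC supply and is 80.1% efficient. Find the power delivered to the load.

P_in = V_in I_in = 230 × 18.6 = 4278.0 W.
P_out = η P_in = 0.801 × 4278.0 = 3430 W.

P_out ≈ 3430 W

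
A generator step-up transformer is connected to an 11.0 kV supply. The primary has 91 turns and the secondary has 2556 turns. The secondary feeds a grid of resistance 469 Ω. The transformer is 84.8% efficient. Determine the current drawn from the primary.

I_p ≈ 21800 A

V_s = 11000 × 2556/91 = 308970 V.
I_s = V_s/R = 308970/469 = 658.78 A.
P_out = V_s I_s = 308970 × 658.78 = 2.0354×10^8 W.
P_in = P_out/η = 2.0354×10^8/0.848 = 2.4002×10^8 W.
I_p = P_in/V_p = 2.4002×10^8/11000 = 21800 A.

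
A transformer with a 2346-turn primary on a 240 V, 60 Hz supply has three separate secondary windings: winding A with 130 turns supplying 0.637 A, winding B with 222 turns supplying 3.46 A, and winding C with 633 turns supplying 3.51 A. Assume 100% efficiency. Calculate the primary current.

V_A = 240 × 130/2346 = 13.299 V; V_B = 240 × 222/2346 = 22.711 V; V_C = 240 × 633/2346 = 64.757 V.
P_out = V_A I_A + V_B I_B + V_C I_C = 13.299×0.637 + 22.711×3.46 + 64.757×3.51 = 8.4716 + 78.580 + 227.30 = 314.35 W.
Ideal ⇒ P_in = P_out, so I_p = P_out/V_p = 314.35/240 = 1.31 A.

I_p ≈ 1.31 A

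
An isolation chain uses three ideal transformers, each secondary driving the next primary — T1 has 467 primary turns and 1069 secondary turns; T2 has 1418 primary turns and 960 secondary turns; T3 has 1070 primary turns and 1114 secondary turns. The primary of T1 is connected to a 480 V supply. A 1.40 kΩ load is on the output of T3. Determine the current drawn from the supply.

I_supply ≈ 0.893 A

After T1: V = 480.00 × 1069/467 = 1098.8 V.
After T2: V = 1098.8 × 960/1418 = 743.87 V.
After T3: V = 743.87 × 1114/1070 = 774.46 V.
I_load = 774.46/1400 = 0.55319 A, so P_out = 774.46 × 0.55319 = 428.42 W.
All ideal ⇒ P_in = P_out, so I_supply = 428.42/480 = 0.893 A.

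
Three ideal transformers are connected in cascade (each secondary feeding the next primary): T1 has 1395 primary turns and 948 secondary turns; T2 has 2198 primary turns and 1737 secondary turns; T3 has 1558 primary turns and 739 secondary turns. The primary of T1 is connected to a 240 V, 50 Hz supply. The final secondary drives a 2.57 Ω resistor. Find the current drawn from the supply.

I_supply ≈ 6.06 A

Secondary of T1: V = 240.00 × 948/1395 = 163.10 V.
Secondary of T2: V = 163.10 × 1737/2198 = 128.89 V.
Secondary of T3: V = 128.89 × 739/1558 = 61.136 V.
I_load = 61.136/2.57 = 23.788 A, so P_out = 61.136 × 23.788 = 1454.3 W.
All ideal ⇒ P_in = P_out, so I_supply = 1454.3/240 = 6.06 A.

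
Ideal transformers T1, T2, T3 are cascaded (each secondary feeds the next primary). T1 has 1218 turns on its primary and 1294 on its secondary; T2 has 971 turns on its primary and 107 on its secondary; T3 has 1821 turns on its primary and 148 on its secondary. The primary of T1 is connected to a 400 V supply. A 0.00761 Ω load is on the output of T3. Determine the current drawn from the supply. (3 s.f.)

I_supply ≈ 4.76 A

Secondary of T1: V = 400.00 × 1294/1218 = 424.96 V.
Secondary of T2: V = 424.96 × 107/971 = 46.829 V.
Secondary of T3: V = 46.829 × 148/1821 = 3.8060 V.
I_load = 3.8060/0.00761 = 500.13 A, so P_out = 3.8060 × 500.13 = 1903.5 W.
All ideal ⇒ P_in = P_out, so I_supply = 1903.5/400 = 4.76 A.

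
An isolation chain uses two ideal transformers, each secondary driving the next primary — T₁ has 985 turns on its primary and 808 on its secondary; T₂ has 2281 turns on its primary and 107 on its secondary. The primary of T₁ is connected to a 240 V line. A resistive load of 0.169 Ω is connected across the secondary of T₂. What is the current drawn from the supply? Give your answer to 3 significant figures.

I_supply ≈ 2.10 A

Secondary of T₁: V = 240.00 × 808/985 = 196.87 V.
Secondary of T₂: V = 196.87 × 107/2281 = 9.2352 V.
I_load = 9.2352/0.169 = 54.646 A, so P_out = 9.2352 × 54.646 = 504.66 W.
All ideal ⇒ P_in = P_out, so I_supply = 504.66/240 = 2.10 A.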